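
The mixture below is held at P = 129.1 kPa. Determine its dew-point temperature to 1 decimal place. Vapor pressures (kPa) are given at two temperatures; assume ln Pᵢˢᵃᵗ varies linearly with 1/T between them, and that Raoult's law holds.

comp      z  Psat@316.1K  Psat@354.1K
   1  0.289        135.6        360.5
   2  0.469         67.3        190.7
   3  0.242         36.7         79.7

T = 344.6 K

Dew-point temperature: Σzᵢ·P/Pᵢˢᵃᵗ(T) = 1. Interpolate ln Pᵢˢᵃᵗ = aᵢ + bᵢ/T.
  T = 316.1 K: ΣzᵢP/Pᵢˢᵃᵗ = 2.0261
  T = 354.1 K: ΣzᵢP/Pᵢˢᵃᵗ = 0.8130
  T = 335.1 K: ΣzᵢP/Pᵢˢᵃᵗ = 1.2482
  T = 344.6 K: ΣzᵢP/Pᵢˢᵃᵗ = 1.0010
  T = 349.4 K: ΣzᵢP/Pᵢˢᵃᵗ = 0.8997
  T = 347.0 K: ΣzᵢP/Pᵢˢᵃᵗ = 0.9486
Interpolating between 344.6 K and 347.0 K gives T ≈ 344.6 K.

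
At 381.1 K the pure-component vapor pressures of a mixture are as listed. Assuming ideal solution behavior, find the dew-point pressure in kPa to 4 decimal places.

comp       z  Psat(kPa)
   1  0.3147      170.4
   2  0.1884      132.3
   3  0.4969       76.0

Pdew = 101.9469 kPa

At the dew point ψ → 1, so Σzᵢ/Kᵢ = 1 with Kᵢ = Pᵢˢᵃᵗ/P ⇒ 1/P = Σzᵢ/Pᵢˢᵃᵗ.
1/P = 0.3147/170.4 + 0.1884/132.3 + 0.4969/76.0 = 0.0098090 ⇒ P = 101.9469 kPa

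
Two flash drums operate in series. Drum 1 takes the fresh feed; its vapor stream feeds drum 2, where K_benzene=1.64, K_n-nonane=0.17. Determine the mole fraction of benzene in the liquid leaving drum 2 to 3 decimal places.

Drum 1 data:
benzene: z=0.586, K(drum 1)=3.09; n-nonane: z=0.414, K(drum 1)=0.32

Drum 1:
Material balance + equilibrium reduce to Σ zᵢ(Kᵢ−1)/(1+ψ₁(Kᵢ−1)) = 0.
Check two-phase: ΣzᵢKᵢ = 1.943 > 1 and Σzᵢ/Kᵢ = 1.483 > 1, so g(0) = 0.943 > 0 and g(1) = -0.483 < 0.
Iterate (Newton) starting at ψ₁ = 0.5:
  ψ₁ = 0.500: g = 0.1723, g' = -1.052 → ψ₁ = 0.664
Converged at ψ₁ = 0.664.
Drum-1 compositions:
  benzene: x = 0.245, y = 0.759
  n-nonane: x = 0.755, y = 0.241
Drum-2 feed = drum-1 vapor: z₂ = (0.7586, 0.2414).
Drum 2:
Let ψ₂ = V/F and solve Σ zᵢ(Kᵢ−1)/(1+ψ₂(Kᵢ−1)) = 0.
Feasibility: ΣzᵢKᵢ = 1.285, Σzᵢ/Kᵢ = 1.883 — both > 1, two phases present.
Binary case is linear: z₁(K₁−1)(1+ψ₂(K₂−1)) + z₂(K₂−1)(1+ψ₂(K₁−1)) = 0
⇒ ψ₂ = [z₁(K₁−1)+z₂(K₂−1)] / [−(K₁−1)(K₂−1)] = 0.2851/0.5312 = 0.537
  benzene: x = 0.565, y = 0.926
  n-nonane: x = 0.435, y = 0.074

x_benzene (drum 2) = 0.565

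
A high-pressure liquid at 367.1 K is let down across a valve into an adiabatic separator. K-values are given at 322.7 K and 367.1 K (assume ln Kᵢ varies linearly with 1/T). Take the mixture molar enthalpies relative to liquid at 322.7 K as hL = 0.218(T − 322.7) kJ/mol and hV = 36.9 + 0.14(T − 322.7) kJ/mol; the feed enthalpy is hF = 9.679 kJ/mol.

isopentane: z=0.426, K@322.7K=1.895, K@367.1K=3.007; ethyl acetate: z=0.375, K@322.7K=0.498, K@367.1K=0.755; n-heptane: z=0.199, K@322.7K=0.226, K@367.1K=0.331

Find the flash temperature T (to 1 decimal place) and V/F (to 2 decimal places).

Adiabatic flash: solve Rachford–Rice at each trial T, then check hF = ψ·hV(T) + (1−ψ)·hL(T).
  T = 322.7 K: K = (1.895, 0.498, 0.226), RR gives ψ = 0.072, H_out = 2.640 kJ/mol
  T = 367.1 K: K = (3.007, 0.755, 0.331), RR gives ψ = 0.691, H_out = 32.785 kJ/mol
  T = 344.9 K: K = (2.423, 0.621, 0.277), RR gives ψ = 0.426, H_out = 19.831 kJ/mol
  T = 333.8 K: K = (2.152, 0.558, 0.251), RR gives ψ = 0.269, H_out = 12.109 kJ/mol
  T = 328.2 K: K = (2.020, 0.528, 0.238), RR gives ψ = 0.176, H_out = 7.628 kJ/mol
  T = 331.0 K: K = (2.085, 0.543, 0.245), RR gives ψ = 0.224, H_out = 9.931 kJ/mol
  T = 329.6 K: K = (2.053, 0.535, 0.241), RR gives ψ = 0.201, H_out = 8.797 kJ/mol
Linear interpolation between T = 329.6 (H_out = 8.797) and T = 331.0 (H_out = 9.931) on hF = 9.679 gives T ≈ 330.7 K, at which ψ = 0.22.

T = 330.7 K, V/F = 0.22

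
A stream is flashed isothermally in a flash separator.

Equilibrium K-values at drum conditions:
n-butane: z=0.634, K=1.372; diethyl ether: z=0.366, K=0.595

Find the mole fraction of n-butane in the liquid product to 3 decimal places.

x_n-butane = 0.521

Rachford–Rice: g(ψ) = Σ zᵢ(Kᵢ−1)/(1+ψ(Kᵢ−1)) = 0.
g(0) = ΣzᵢKᵢ − 1 = 0.088 and g(1) = 1 − Σzᵢ/Kᵢ = -0.077, so a root lies in (0, 1).
Binary case is linear: z₁(K₁−1)(1+ψ(K₂−1)) + z₂(K₂−1)(1+ψ(K₁−1)) = 0
⇒ ψ = [z₁(K₁−1)+z₂(K₂−1)] / [−(K₁−1)(K₂−1)] = 0.0876/0.1507 = 0.582
Compositions from xᵢ = zᵢ/(1+ψ(Kᵢ−1)), yᵢ = Kᵢxᵢ:
  n-butane: x = 0.521, y = 0.715
  diethyl ether: x = 0.479, y = 0.285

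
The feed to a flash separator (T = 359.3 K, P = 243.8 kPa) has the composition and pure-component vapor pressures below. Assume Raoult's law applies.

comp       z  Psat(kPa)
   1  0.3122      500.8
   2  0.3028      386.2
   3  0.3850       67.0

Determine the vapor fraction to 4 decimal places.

ψ = 0.3710

Raoult's law: Kᵢ = Pᵢˢᵃᵗ/P = Pᵢˢᵃᵗ/243.8.
  K_1 = 500.8/243.8 = 2.054143, K_2 = 386.2/243.8 = 1.584085, K_3 = 67.0/243.8 = 0.274815
Let ψ = V/F and solve Σ zᵢ(Kᵢ−1)/(1+ψ(Kᵢ−1)) = 0.
Feasibility: ΣzᵢKᵢ = 1.2268, Σzᵢ/Kᵢ = 1.7441 — both > 1, two phases present.
Newton–Raphson from ψ = 0.5:
  ψ = 0.5000: g = -0.08562, g' = -0.7090 → ψ = 0.3792
  ψ = 0.3792: g = -0.00520, g' = -0.6315 → ψ = 0.3710
Converged at ψ = 0.3710.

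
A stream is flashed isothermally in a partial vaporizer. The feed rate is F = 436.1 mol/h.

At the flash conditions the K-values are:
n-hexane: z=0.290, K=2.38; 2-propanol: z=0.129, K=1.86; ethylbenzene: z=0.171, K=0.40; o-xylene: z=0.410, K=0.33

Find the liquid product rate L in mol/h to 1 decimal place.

L = 363.9 mol/h

Material balance + equilibrium reduce to Σ zᵢ(Kᵢ−1)/(1+ψ(Kᵢ−1)) = 0.
Feasibility: ΣzᵢKᵢ = 1.134, Σzᵢ/Kᵢ = 1.861 — both > 1, two phases present.
Newton–Raphson from ψ = 0.37:
  ψ = 0.370: g = -0.1480, g' = -0.724 → ψ = 0.166
Converged at ψ = 0.166.
Then V = ψ·F = 0.1656·436.1 = 72.2 mol/h and L = F − V = 363.9 mol/h.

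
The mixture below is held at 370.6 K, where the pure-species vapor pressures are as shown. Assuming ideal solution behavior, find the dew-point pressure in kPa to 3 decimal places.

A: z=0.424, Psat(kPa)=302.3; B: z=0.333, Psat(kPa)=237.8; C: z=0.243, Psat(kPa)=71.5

Pdew = 161.251 kPa

At the dew point ψ → 1, so Σzᵢ/Kᵢ = 1 with Kᵢ = Pᵢˢᵃᵗ/P ⇒ 1/P = Σzᵢ/Pᵢˢᵃᵗ.
1/P = 0.424/302.3 + 0.333/237.8 + 0.243/71.5 = 0.006202 ⇒ P = 161.251 kPa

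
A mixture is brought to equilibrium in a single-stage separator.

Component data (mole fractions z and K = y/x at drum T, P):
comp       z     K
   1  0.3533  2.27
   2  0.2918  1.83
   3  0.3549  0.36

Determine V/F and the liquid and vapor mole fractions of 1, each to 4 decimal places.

V/F = 0.6706, x_1 = 0.1908, y_1 = 0.4331

Rachford–Rice: g(V/F) = Σ zᵢ(Kᵢ−1)/(1+V/F(Kᵢ−1)) = 0.
Check two-phase: ΣzᵢKᵢ = 1.4637 > 1 and Σzᵢ/Kᵢ = 1.3009 > 1, so g(0) = 0.4637 > 0 and g(1) = -0.3009 < 0.
Iterate (Newton) starting at V/F = 0.38:
  V/F = 0.3800: g = 0.18663, g' = -0.6292 → V/F = 0.6766
  V/F = 0.6766: g = -0.00419, g' = -0.6995 → V/F = 0.6706
Converged at V/F = 0.6706.
Compositions from xᵢ = zᵢ/(1+V/F(Kᵢ−1)), yᵢ = Kᵢxᵢ:
  1: x = 0.1908, y = 0.4331
  2: x = 0.1875, y = 0.3431
  3: x = 0.6217, y = 0.2238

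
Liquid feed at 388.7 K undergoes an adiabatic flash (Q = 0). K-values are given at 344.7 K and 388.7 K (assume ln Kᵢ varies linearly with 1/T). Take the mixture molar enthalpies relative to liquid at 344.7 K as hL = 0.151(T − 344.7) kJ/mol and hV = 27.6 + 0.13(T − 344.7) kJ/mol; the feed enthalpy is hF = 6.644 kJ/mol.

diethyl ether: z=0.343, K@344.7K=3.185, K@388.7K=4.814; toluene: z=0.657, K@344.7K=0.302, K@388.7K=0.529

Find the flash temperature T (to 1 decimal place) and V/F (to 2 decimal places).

T = 348.6 K, V/F = 0.22

Adiabatic flash: solve Rachford–Rice at each trial T, then check hF = ψ·hV(T) + (1−ψ)·hL(T).
  T = 344.7 K: K = (3.185, 0.302), RR gives ψ = 0.191, H_out = 5.264 kJ/mol
  T = 388.7 K: K = (4.814, 0.529), RR gives ψ = 0.556, H_out = 21.475 kJ/mol
  T = 366.7 K: K = (3.965, 0.406), RR gives ψ = 0.356, H_out = 12.991 kJ/mol
  T = 355.7 K: K = (3.565, 0.352), RR gives ψ = 0.273, H_out = 9.139 kJ/mol
  T = 350.2 K: K = (3.373, 0.326), RR gives ψ = 0.232, H_out = 7.216 kJ/mol
  T = 347.4 K: K = (3.277, 0.314), RR gives ψ = 0.211, H_out = 6.228 kJ/mol
  T = 348.8 K: K = (3.325, 0.320), RR gives ψ = 0.222, H_out = 6.723 kJ/mol
Linear interpolation between T = 347.4 (H_out = 6.228) and T = 348.8 (H_out = 6.723) on hF = 6.644 gives T ≈ 348.6 K, at which ψ = 0.22.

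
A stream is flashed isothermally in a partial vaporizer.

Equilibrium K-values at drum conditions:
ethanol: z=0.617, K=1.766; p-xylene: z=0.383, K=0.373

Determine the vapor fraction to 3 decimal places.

ψ = 0.484

Binary case is linear: z₁(K₁−1)(1+ψ(K₂−1)) + z₂(K₂−1)(1+ψ(K₁−1)) = 0
⇒ ψ = [z₁(K₁−1)+z₂(K₂−1)] / [−(K₁−1)(K₂−1)] = 0.2325/0.4803 = 0.484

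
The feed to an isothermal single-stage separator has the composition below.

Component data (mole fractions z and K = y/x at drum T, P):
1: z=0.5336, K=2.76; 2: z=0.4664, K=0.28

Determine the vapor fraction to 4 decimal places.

Material balance + equilibrium reduce to Σ zᵢ(Kᵢ−1)/(1+ψ(Kᵢ−1)) = 0.
Check two-phase: ΣzᵢKᵢ = 1.6033 > 1 and Σzᵢ/Kᵢ = 1.8590 > 1, so g(0) = 0.6033 > 0 and g(1) = -0.8590 < 0.
Binary case is linear: z₁(K₁−1)(1+ψ(K₂−1)) + z₂(K₂−1)(1+ψ(K₁−1)) = 0
⇒ ψ = [z₁(K₁−1)+z₂(K₂−1)] / [−(K₁−1)(K₂−1)] = 0.60333/1.26720 = 0.4761

ψ = 0.4761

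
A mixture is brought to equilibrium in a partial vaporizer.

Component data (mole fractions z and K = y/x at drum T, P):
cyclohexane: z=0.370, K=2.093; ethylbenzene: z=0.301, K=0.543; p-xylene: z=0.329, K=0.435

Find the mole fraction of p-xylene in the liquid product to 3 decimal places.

Let β = V/F and solve Σ zᵢ(Kᵢ−1)/(1+β(Kᵢ−1)) = 0.
g(0) = ΣzᵢKᵢ − 1 = 0.081 and g(1) = 1 − Σzᵢ/Kᵢ = -0.487, so a root lies in (0, 1).
Newton–Raphson from β = 0.5:
  β = 0.500: g = -0.1759, g' = -0.494 → β = 0.144
Converged at β = 0.144.
Compositions from xᵢ = zᵢ/(1+β(Kᵢ−1)), yᵢ = Kᵢxᵢ:
  cyclohexane: x = 0.320, y = 0.669
  ethylbenzene: x = 0.322, y = 0.175
  p-xylene: x = 0.358, y = 0.156

x_p-xylene = 0.358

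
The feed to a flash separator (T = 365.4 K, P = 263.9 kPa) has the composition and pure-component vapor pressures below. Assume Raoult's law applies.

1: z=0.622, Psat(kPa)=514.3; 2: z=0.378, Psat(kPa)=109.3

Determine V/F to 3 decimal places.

V/F = 0.663

Raoult's law: Kᵢ = Pᵢˢᵃᵗ/P = Pᵢˢᵃᵗ/263.9.
  K_1 = 514.3/263.9 = 1.94884, K_2 = 109.3/263.9 = 0.41417
Rachford–Rice: g(V/F) = Σ zᵢ(Kᵢ−1)/(1+V/F(Kᵢ−1)) = 0.
g(0) = ΣzᵢKᵢ − 1 = 0.369 and g(1) = 1 − Σzᵢ/Kᵢ = -0.232, so a root lies in (0, 1).
Binary case is linear: z₁(K₁−1)(1+V/F(K₂−1)) + z₂(K₂−1)(1+V/F(K₁−1)) = 0
⇒ V/F = [z₁(K₁−1)+z₂(K₂−1)] / [−(K₁−1)(K₂−1)] = 0.3687/0.5559 = 0.663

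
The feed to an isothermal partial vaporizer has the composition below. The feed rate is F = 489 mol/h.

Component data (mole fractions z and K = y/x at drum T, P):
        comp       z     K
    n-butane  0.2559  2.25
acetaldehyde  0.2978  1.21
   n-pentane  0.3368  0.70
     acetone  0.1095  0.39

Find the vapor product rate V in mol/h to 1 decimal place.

V = 309.9 mol/h

Rachford–Rice: g(ψ) = Σ zᵢ(Kᵢ−1)/(1+ψ(Kᵢ−1)) = 0.
Check two-phase: ΣzᵢKᵢ = 1.2146 > 1 and Σzᵢ/Kᵢ = 1.1218 > 1, so g(0) = 0.2146 > 0 and g(1) = -0.1218 < 0.
Newton iteration, ψ⁰ = 0.5:
  ψ = 0.5000: g = 0.03846, g' = -0.2885 → ψ = 0.6333
  ψ = 0.6333: g = 0.00015, g' = -0.2892 → ψ = 0.6338
Converged at ψ = 0.6338.
Then V = ψ·F = 0.6338·489 = 309.9 mol/h and L = F − V = 179.1 mol/h.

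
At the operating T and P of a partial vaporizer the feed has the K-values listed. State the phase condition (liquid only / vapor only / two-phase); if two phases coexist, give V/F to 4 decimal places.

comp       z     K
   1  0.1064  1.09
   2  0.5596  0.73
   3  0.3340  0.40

liquid only

ΣzᵢKᵢ = 0.6581; Σzᵢ/Kᵢ = 1.6992.
Since ΣzᵢKᵢ < 1 the mixture is below its bubble point — single liquid phase.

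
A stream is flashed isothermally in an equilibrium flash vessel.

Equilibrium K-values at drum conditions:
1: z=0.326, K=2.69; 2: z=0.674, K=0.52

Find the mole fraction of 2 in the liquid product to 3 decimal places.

x_2 = 0.779

Let ψ = V/F and solve Σ zᵢ(Kᵢ−1)/(1+ψ(Kᵢ−1)) = 0.
Check two-phase: ΣzᵢKᵢ = 1.227 > 1 and Σzᵢ/Kᵢ = 1.417 > 1, so g(0) = 0.227 > 0 and g(1) = -0.417 < 0.
Newton iteration, ψ⁰ = 0.66:
  ψ = 0.660: g = -0.2131, g' = -0.541 → ψ = 0.266
  ψ = 0.266: g = 0.0092, g' = -0.647 → ψ = 0.280
Converged at ψ = 0.280.
Compositions from xᵢ = zᵢ/(1+ψ(Kᵢ−1)), yᵢ = Kᵢxᵢ:
  1: x = 0.221, y = 0.595
  2: x = 0.779, y = 0.405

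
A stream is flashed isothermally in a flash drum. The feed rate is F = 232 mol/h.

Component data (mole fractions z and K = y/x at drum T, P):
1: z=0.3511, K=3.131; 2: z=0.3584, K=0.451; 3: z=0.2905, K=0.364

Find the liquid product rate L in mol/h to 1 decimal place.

L = 164.3 mol/h

Newton–Raphson from ψ = 0.38:
  ψ = 0.3800: g = -0.07886, g' = -0.8636 → ψ = 0.2887
  ψ = 0.2887: g = 0.00309, g' = -0.9400 → ψ = 0.2920
Converged at ψ = 0.2920.
Then V = ψ·F = 0.2920·232 = 67.7 mol/h and L = F − V = 164.3 mol/h.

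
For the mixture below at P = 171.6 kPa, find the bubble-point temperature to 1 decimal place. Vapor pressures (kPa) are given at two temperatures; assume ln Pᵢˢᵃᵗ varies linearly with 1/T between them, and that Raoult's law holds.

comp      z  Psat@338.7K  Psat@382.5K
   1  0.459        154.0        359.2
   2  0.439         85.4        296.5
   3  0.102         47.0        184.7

Bubble-point temperature: ΣzᵢPᵢˢᵃᵗ(T) = P. Interpolate ln Pᵢˢᵃᵗ = aᵢ + bᵢ/T.
  T = 338.7 K: ΣzᵢPᵢˢᵃᵗ = 112.97 kPa
  T = 382.5 K: ΣzᵢPᵢˢᵃᵗ = 313.88 kPa
  T = 360.6 K: ΣzᵢPᵢˢᵃᵗ = 193.22 kPa
  T = 349.6 K: ΣzᵢPᵢˢᵃᵗ = 148.59 kPa
  T = 355.1 K: ΣzᵢPᵢˢᵃᵗ = 169.73 kPa
  T = 357.9 K: ΣzᵢPᵢˢᵃᵗ = 181.38 kPa
  T = 356.5 K: ΣzᵢPᵢˢᵃᵗ = 175.48 kPa
Interpolating between 355.1 K and 356.5 K gives T ≈ 355.6 K.

T = 355.6 K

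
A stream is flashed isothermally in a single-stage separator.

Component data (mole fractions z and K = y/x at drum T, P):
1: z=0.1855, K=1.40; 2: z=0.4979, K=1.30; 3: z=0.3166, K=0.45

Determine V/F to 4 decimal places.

V/F = 0.2733

Rachford–Rice: g(V/F) = Σ zᵢ(Kᵢ−1)/(1+V/F(Kᵢ−1)) = 0.
Check two-phase: ΣzᵢKᵢ = 1.0494 > 1 and Σzᵢ/Kᵢ = 1.2191 > 1, so g(0) = 0.0494 > 0 and g(1) = -0.2191 < 0.
Newton–Raphson from V/F = 0.49:
  V/F = 0.4900: g = -0.04610, g' = -0.2343 → V/F = 0.2932
  V/F = 0.2932: g = -0.00391, g' = -0.1978 → V/F = 0.2735
  V/F = 0.2735: g = -0.00003, g' = -0.1951 → V/F = 0.2733
Converged at V/F = 0.2733.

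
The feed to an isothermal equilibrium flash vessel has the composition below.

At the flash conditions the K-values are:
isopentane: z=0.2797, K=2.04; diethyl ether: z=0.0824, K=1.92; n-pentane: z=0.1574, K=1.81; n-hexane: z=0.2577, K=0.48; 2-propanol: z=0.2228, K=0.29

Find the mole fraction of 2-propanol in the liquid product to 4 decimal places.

x_2-propanol = 0.2943

Newton–Raphson from ψ = 0.5:
  ψ = 0.5000: g = -0.09230, g' = -0.6132 → ψ = 0.3495
  ψ = 0.3495: g = -0.00408, g' = -0.5681 → ψ = 0.3423
Converged at ψ = 0.3423.
Compositions from xᵢ = zᵢ/(1+ψ(Kᵢ−1)), yᵢ = Kᵢxᵢ:
  isopentane: x = 0.2063, y = 0.4208
  diethyl ether: x = 0.0627, y = 0.1203
  n-pentane: x = 0.1232, y = 0.2231
  n-hexane: x = 0.3135, y = 0.1505
  2-propanol: x = 0.2943, y = 0.0854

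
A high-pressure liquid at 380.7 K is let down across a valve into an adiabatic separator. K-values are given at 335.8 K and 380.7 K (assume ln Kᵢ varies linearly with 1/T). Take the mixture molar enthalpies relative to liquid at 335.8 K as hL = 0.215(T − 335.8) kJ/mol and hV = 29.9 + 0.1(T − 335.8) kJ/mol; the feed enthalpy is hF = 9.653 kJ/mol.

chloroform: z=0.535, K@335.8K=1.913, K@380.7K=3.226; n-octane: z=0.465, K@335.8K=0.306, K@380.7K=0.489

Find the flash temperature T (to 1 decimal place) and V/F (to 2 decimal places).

Adiabatic flash: solve Rachford–Rice at each trial T, then check hF = ψ·hV(T) + (1−ψ)·hL(T).
  T = 335.8 K: K = (1.913, 0.306), RR gives ψ = 0.262, H_out = 7.821 kJ/mol
  T = 380.7 K: K = (3.226, 0.489), RR gives ψ = 0.838, H_out = 30.384 kJ/mol
  T = 358.2 K: K = (2.524, 0.392), RR gives ψ = 0.575, H_out = 20.535 kJ/mol
  T = 347.0 K: K = (2.207, 0.348), RR gives ψ = 0.435, H_out = 14.860 kJ/mol
  T = 341.4 K: K = (2.057, 0.327), RR gives ψ = 0.355, H_out = 11.580 kJ/mol
  T = 338.6 K: K = (1.984, 0.316), RR gives ψ = 0.310, H_out = 9.773 kJ/mol
  T = 337.2 K: K = (1.949, 0.311), RR gives ψ = 0.286, H_out = 8.817 kJ/mol
Linear interpolation between T = 337.2 (H_out = 8.817) and T = 338.6 (H_out = 9.773) on hF = 9.653 gives T ≈ 338.4 K, at which ψ = 0.31.

T = 338.4 K, V/F = 0.31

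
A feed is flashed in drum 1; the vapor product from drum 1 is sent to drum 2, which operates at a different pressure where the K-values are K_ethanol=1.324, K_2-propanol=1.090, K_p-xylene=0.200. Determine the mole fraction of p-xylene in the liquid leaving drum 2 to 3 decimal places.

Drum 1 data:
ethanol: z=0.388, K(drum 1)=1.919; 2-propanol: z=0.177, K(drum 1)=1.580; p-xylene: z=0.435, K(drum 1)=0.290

Drum 1:
Material balance + equilibrium reduce to Σ zᵢ(Kᵢ−1)/(1+ψ₁(Kᵢ−1)) = 0.
g(0) = ΣzᵢKᵢ − 1 = 0.150 and g(1) = 1 − Σzᵢ/Kᵢ = -0.814, so a root lies in (0, 1).
Iterate (Newton) starting at ψ₁ = 0.6:
  ψ₁ = 0.600: g = -0.2321, g' = -0.834 → ψ₁ = 0.322
  ψ₁ = 0.322: g = -0.0387, g' = -0.606 → ψ₁ = 0.258
  ψ₁ = 0.258: g = -0.0006, g' = -0.588 → ψ₁ = 0.257
Converged at ψ₁ = 0.257.
Drum-1 compositions:
  ethanol: x = 0.314, y = 0.602
  2-propanol: x = 0.154, y = 0.243
  p-xylene: x = 0.532, y = 0.154
Drum-2 feed = drum-1 vapor: z₂ = (0.6023, 0.2434, 0.1543).
Drum 2:
Material balance + equilibrium reduce to Σ zᵢ(Kᵢ−1)/(1+ψ₂(Kᵢ−1)) = 0.
g(0) = ΣzᵢKᵢ − 1 = 0.094 and g(1) = 1 − Σzᵢ/Kᵢ = -0.450, so a root lies in (0, 1).
Newton–Raphson from ψ₂ = 0.5:
  ψ₂ = 0.500: g = -0.0168, g' = -0.323 → ψ₂ = 0.448
  ψ₂ = 0.448: g = -0.0009, g' = -0.290 → ψ₂ = 0.445
Converged at ψ₂ = 0.445.
  ethanol: x = 0.526, y = 0.697
  2-propanol: x = 0.234, y = 0.255
  p-xylene: x = 0.240, y = 0.048

x_p-xylene (drum 2) = 0.240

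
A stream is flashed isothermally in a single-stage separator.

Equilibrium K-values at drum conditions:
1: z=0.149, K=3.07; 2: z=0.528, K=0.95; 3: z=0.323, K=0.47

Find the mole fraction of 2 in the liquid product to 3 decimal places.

Iterate (Newton) starting at ψ = 0.5:
  ψ = 0.500: g = -0.1084, g' = -0.324 → ψ = 0.165
  ψ = 0.165: g = 0.0158, g' = -0.465 → ψ = 0.199
  ψ = 0.199: g = 0.0005, g' = -0.435 → ψ = 0.200
Converged at ψ = 0.200.
Compositions from xᵢ = zᵢ/(1+ψ(Kᵢ−1)), yᵢ = Kᵢxᵢ:
  1: x = 0.105, y = 0.324
  2: x = 0.533, y = 0.507
  3: x = 0.361, y = 0.170

x_2 = 0.533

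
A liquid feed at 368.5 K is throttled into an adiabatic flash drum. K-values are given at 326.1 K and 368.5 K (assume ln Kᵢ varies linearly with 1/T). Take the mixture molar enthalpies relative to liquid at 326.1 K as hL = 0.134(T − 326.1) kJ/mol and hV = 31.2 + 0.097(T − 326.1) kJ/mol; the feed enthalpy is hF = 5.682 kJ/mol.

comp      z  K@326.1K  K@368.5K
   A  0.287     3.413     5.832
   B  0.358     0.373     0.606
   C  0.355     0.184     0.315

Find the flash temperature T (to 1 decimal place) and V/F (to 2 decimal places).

Adiabatic flash: solve Rachford–Rice at each trial T, then check hF = ψ·hV(T) + (1−ψ)·hL(T).
  T = 326.1 K: K = (3.413, 0.373, 0.184), RR gives ψ = 0.102, H_out = 3.182 kJ/mol
  T = 368.5 K: K = (5.832, 0.606, 0.315), RR gives ψ = 0.375, H_out = 16.804 kJ/mol
  T = 347.3 K: K = (4.535, 0.483, 0.245), RR gives ψ = 0.247, H_out = 10.345 kJ/mol
  T = 336.7 K: K = (3.952, 0.426, 0.213), RR gives ψ = 0.179, H_out = 6.938 kJ/mol
  T = 331.4 K: K = (3.677, 0.399, 0.198), RR gives ψ = 0.142, H_out = 5.118 kJ/mol
  T = 334.0 K: K = (3.810, 0.412, 0.206), RR gives ψ = 0.161, H_out = 6.023 kJ/mol
  T = 332.7 K: K = (3.743, 0.406, 0.202), RR gives ψ = 0.151, H_out = 5.574 kJ/mol
Linear interpolation between T = 332.7 (H_out = 5.574) and T = 334.0 (H_out = 6.023) on hF = 5.682 gives T ≈ 333.0 K, at which ψ = 0.15.

T = 333.0 K, V/F = 0.15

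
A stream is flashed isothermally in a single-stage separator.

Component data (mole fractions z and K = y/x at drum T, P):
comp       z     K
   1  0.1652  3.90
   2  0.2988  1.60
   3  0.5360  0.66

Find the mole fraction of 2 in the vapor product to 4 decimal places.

Material balance + equilibrium reduce to Σ zᵢ(Kᵢ−1)/(1+ψ(Kᵢ−1)) = 0.
Check two-phase: ΣzᵢKᵢ = 1.4761 > 1 and Σzᵢ/Kᵢ = 1.0412 > 1, so g(0) = 0.4761 > 0 and g(1) = -0.0412 < 0.
Newton iteration, ψ⁰ = 0.31:
  ψ = 0.3100: g = 0.19973, g' = -0.5392 → ψ = 0.6805
  ψ = 0.6805: g = 0.05134, g' = -0.3163 → ψ = 0.8428
  ψ = 0.8428: g = 0.00274, g' = -0.2863 → ψ = 0.8524
Converged at ψ = 0.8524.
Compositions from xᵢ = zᵢ/(1+ψ(Kᵢ−1)), yᵢ = Kᵢxᵢ:
  1: x = 0.0476, y = 0.1856
  2: x = 0.1977, y = 0.3163
  3: x = 0.7547, y = 0.4981

y_2 = 0.3163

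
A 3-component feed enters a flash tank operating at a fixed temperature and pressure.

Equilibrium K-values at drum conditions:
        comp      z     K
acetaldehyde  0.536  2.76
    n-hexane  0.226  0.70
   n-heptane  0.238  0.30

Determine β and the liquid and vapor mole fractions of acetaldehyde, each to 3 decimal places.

Newton iteration, β⁰ = 0.5:
  β = 0.500: g = 0.1657, g' = -0.774 → β = 0.714
  β = 0.714: g = -0.0014, g' = -0.825 → β = 0.712
Converged at β = 0.712.
Compositions from xᵢ = zᵢ/(1+β(Kᵢ−1)), yᵢ = Kᵢxᵢ:
  acetaldehyde: x = 0.238, y = 0.656
  n-hexane: x = 0.287, y = 0.201
  n-heptane: x = 0.475, y = 0.142

β = 0.712, x_acetaldehyde = 0.238, y_acetaldehyde = 0.656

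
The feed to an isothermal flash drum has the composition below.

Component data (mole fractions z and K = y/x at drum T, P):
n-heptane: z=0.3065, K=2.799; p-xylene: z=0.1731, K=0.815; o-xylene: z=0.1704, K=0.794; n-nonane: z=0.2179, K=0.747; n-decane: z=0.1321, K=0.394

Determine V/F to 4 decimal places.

Rachford–Rice: g(V/F) = Σ zᵢ(Kᵢ−1)/(1+V/F(Kᵢ−1)) = 0.
Check two-phase: ΣzᵢKᵢ = 1.3491 > 1 and Σzᵢ/Kᵢ = 1.1635 > 1, so g(0) = 0.3491 > 0 and g(1) = -0.1635 < 0.
Iterate (Newton) starting at V/F = 0.5:
  V/F = 0.5000: g = 0.03790, g' = -0.4092 → V/F = 0.5926
  V/F = 0.5926: g = 0.00117, g' = -0.3866 → V/F = 0.5956
Converged at V/F = 0.5956.

V/F = 0.5956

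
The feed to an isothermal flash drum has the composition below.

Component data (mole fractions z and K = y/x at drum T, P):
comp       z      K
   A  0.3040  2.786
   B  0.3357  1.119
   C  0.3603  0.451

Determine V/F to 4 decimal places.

V/F = 0.6093

Material balance + equilibrium reduce to Σ zᵢ(Kᵢ−1)/(1+V/F(Kᵢ−1)) = 0.
Check two-phase: ΣzᵢKᵢ = 1.3851 > 1 and Σzᵢ/Kᵢ = 1.2080 > 1, so g(0) = 0.3851 > 0 and g(1) = -0.2080 < 0.
Iterate (Newton) starting at V/F = 0.5:
  V/F = 0.5000: g = 0.05188, g' = -0.4812 → V/F = 0.6078
  V/F = 0.6078: g = 0.00072, g' = -0.4717 → V/F = 0.6093
Converged at V/F = 0.6093.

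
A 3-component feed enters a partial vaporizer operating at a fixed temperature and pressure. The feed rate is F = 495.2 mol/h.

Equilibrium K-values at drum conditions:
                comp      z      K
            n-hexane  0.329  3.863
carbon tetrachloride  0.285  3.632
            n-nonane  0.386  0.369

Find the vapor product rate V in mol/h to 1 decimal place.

V = 412.4 mol/h

Rachford–Rice: g(V/F) = Σ zᵢ(Kᵢ−1)/(1+V/F(Kᵢ−1)) = 0.
Feasibility: ΣzᵢKᵢ = 2.448, Σzᵢ/Kᵢ = 1.210 — both > 1, two phases present.
Newton iteration, V/F⁰ = 0.63:
  V/F = 0.630: g = 0.2139, g' = -1.046 → V/F = 0.834
  V/F = 0.834: g = -0.0019, g' = -1.114 → V/F = 0.833
Converged at V/F = 0.833.
Then V = V/F·F = 0.8328·495.2 = 412.4 mol/h and L = F − V = 82.8 mol/h.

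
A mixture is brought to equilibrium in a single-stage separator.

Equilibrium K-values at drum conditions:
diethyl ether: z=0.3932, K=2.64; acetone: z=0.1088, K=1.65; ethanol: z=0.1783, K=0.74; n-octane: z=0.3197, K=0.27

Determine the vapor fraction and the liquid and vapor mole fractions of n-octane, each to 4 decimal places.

ψ = 0.4832, x_n-octane = 0.4939, y_n-octane = 0.1334

Material balance + equilibrium reduce to Σ zᵢ(Kᵢ−1)/(1+ψ(Kᵢ−1)) = 0.
g(0) = ΣzᵢKᵢ − 1 = 0.4358 and g(1) = 1 − Σzᵢ/Kᵢ = -0.6399, so a root lies in (0, 1).
Newton iteration, ψ⁰ = 0.64:
  ψ = 0.6400: g = -0.12907, g' = -0.8922 → ψ = 0.4953
  ψ = 0.4953: g = -0.00947, g' = -0.7822 → ψ = 0.4832
Converged at ψ = 0.4832.
Compositions from xᵢ = zᵢ/(1+ψ(Kᵢ−1)), yᵢ = Kᵢxᵢ:
  diethyl ether: x = 0.2194, y = 0.5791
  acetone: x = 0.0828, y = 0.1366
  ethanol: x = 0.2039, y = 0.1509
  n-octane: x = 0.4939, y = 0.1334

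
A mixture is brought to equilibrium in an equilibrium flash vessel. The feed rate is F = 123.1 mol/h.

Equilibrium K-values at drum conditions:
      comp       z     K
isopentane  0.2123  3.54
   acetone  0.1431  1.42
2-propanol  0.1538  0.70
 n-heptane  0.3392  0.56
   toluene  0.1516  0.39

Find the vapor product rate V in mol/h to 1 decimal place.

Material balance + equilibrium reduce to Σ zᵢ(Kᵢ−1)/(1+ψ(Kᵢ−1)) = 0.
g(0) = ΣzᵢKᵢ − 1 = 0.3115 and g(1) = 1 − Σzᵢ/Kᵢ = -0.3749, so a root lies in (0, 1).
Iterate (Newton) starting at ψ = 0.5:
  ψ = 0.5000: g = -0.09146, g' = -0.5269 → ψ = 0.3264
  ψ = 0.3264: g = 0.00677, g' = -0.6234 → ψ = 0.3373
  ψ = 0.3373: g = 0.00005, g' = -0.6138 → ψ = 0.3374
Converged at ψ = 0.3374.
Then V = ψ·F = 0.3374·123.1 = 41.5 mol/h and L = F − V = 81.6 mol/h.

V = 41.5 mol/h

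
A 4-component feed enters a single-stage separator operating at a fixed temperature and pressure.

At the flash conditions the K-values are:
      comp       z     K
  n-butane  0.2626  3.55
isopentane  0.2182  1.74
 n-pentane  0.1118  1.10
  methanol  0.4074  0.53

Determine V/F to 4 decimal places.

V/F = 0.8542

Rachford–Rice: g(V/F) = Σ zᵢ(Kᵢ−1)/(1+V/F(Kᵢ−1)) = 0.
Check two-phase: ΣzᵢKᵢ = 1.6508 > 1 and Σzᵢ/Kᵢ = 1.0697 > 1, so g(0) = 0.6508 > 0 and g(1) = -0.0697 < 0.
Newton iteration, V/F⁰ = 0.5:
  V/F = 0.5000: g = 0.17255, g' = -0.5484 → V/F = 0.8147
  V/F = 0.8147: g = 0.01839, g' = -0.4641 → V/F = 0.8543
  V/F = 0.8543: g = -0.00003, g' = -0.4661 → V/F = 0.8542
Converged at V/F = 0.8542.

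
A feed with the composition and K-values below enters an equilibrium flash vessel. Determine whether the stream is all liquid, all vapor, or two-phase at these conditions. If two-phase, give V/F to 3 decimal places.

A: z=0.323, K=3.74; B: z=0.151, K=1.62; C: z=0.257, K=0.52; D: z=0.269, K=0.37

ΣzᵢKᵢ = 1.686; Σzᵢ/Kᵢ = 1.401.
Both exceed 1, so a two-phase solution exists.
Newton–Raphson from ψ = 0.32:
  ψ = 0.320: g = 0.1917, g' = -0.979 → ψ = 0.516
  ψ = 0.516: g = 0.0227, g' = -0.789 → ψ = 0.545
Converged at ψ = 0.545.

two-phase, V/F = 0.545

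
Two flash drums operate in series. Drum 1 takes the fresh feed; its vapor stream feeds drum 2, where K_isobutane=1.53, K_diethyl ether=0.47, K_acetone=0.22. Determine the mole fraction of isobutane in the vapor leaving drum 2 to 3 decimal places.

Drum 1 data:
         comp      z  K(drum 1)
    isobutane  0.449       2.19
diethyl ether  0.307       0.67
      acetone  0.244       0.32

y_isobutane (drum 2) = 0.823

Drum 1:
Let ψ₁ = V/F and solve Σ zᵢ(Kᵢ−1)/(1+ψ₁(Kᵢ−1)) = 0.
Feasibility: ΣzᵢKᵢ = 1.267, Σzᵢ/Kᵢ = 1.426 — both > 1, two phases present.
Newton iteration, ψ₁⁰ = 0.38:
  ψ₁ = 0.380: g = 0.0284, g' = -0.550 → ψ₁ = 0.432
Converged at ψ₁ = 0.432.
Drum-1 compositions:
  isobutane: x = 0.297, y = 0.650
  diethyl ether: x = 0.358, y = 0.240
  acetone: x = 0.345, y = 0.111
Drum-2 feed = drum-1 vapor: z₂ = (0.6496, 0.2399, 0.1105).
Drum 2:
Let ψ₂ = V/F and solve Σ zᵢ(Kᵢ−1)/(1+ψ₂(Kᵢ−1)) = 0.
Check two-phase: ΣzᵢKᵢ = 1.131 > 1 and Σzᵢ/Kᵢ = 1.437 > 1, so g(0) = 0.131 > 0 and g(1) = -0.437 < 0.
Iterate (Newton) starting at ψ₂ = 0.47:
  ψ₂ = 0.470: g = -0.0298, g' = -0.404 → ψ₂ = 0.396
  ψ₂ = 0.396: g = -0.0012, g' = -0.373 → ψ₂ = 0.393
Converged at ψ₂ = 0.393.
  isobutane: x = 0.538, y = 0.823
  diethyl ether: x = 0.303, y = 0.142
  acetone: x = 0.159, y = 0.035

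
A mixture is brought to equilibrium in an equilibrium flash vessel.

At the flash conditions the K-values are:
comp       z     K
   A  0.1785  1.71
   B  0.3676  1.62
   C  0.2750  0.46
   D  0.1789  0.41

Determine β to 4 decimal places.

Newton–Raphson from β = 0.58:
  β = 0.5800: g = -0.11928, g' = -0.4355 → β = 0.3061
  β = 0.3061: g = -0.01106, g' = -0.3684 → β = 0.2761
  β = 0.2761: g = -0.00004, g' = -0.3655 → β = 0.2760
Converged at β = 0.2760.

β = 0.2760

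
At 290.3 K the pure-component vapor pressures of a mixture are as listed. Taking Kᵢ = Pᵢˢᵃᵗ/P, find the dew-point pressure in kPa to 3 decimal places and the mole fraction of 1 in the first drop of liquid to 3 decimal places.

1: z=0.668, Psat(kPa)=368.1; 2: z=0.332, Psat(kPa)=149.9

Pdew = 248.168 kPa, x_1 = 0.450

At the dew point ψ → 1, so Σzᵢ/Kᵢ = 1 with Kᵢ = Pᵢˢᵃᵗ/P ⇒ 1/P = Σzᵢ/Pᵢˢᵃᵗ.
1/P = 0.668/368.1 + 0.332/149.9 = 0.004030 ⇒ P = 248.168 kPa
xᵢ = zᵢP/Pᵢˢᵃᵗ ⇒ x_1 = 0.668·248.168/368.1 = 0.450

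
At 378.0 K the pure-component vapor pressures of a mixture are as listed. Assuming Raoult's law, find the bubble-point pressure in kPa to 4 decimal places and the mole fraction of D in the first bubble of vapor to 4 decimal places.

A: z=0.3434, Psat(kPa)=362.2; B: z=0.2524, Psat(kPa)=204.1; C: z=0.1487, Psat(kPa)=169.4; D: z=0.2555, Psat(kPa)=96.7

Pbub = 225.7909 kPa, y_D = 0.1094

At the bubble point ψ → 0, so ΣzᵢKᵢ = 1 with Kᵢ = Pᵢˢᵃᵗ/P ⇒ P = ΣzᵢPᵢˢᵃᵗ.
P = 0.3434·362.2 + 0.2524·204.1 + 0.1487·169.4 + 0.2555·96.7 = 225.7909 kPa
yᵢ = zᵢPᵢˢᵃᵗ/P ⇒ y_D = 0.2555·96.7/225.7909 = 0.1094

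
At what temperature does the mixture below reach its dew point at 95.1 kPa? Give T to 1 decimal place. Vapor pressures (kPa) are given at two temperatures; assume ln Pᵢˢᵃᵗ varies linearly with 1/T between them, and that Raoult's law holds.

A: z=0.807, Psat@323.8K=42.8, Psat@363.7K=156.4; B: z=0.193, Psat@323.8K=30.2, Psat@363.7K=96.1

Dew-point temperature: Σzᵢ·P/Pᵢˢᵃᵗ(T) = 1. Interpolate ln Pᵢˢᵃᵗ = aᵢ + bᵢ/T.
  T = 323.8 K: ΣzᵢP/Pᵢˢᵃᵗ = 2.4009
  T = 363.7 K: ΣzᵢP/Pᵢˢᵃᵗ = 0.6817
  T = 343.8 K: ΣzᵢP/Pᵢˢᵃᵗ = 1.2309
  T = 353.8 K: ΣzᵢP/Pᵢˢᵃᵗ = 0.9070
  T = 348.8 K: ΣzᵢP/Pᵢˢᵃᵗ = 1.0543
  T = 351.3 K: ΣzᵢP/Pᵢˢᵃᵗ = 0.9773
  T = 350.1 K: ΣzᵢP/Pᵢˢᵃᵗ = 1.0134
Interpolating between 350.1 K and 351.3 K gives T ≈ 350.5 K.

T = 350.5 K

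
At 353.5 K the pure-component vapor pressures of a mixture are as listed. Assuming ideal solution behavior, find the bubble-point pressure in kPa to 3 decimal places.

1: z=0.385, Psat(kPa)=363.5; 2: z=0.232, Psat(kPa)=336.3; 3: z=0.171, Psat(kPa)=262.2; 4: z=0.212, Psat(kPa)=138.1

At the bubble point ψ → 0, so ΣzᵢKᵢ = 1 with Kᵢ = Pᵢˢᵃᵗ/P ⇒ P = ΣzᵢPᵢˢᵃᵗ.
P = 0.385·363.5 + 0.232·336.3 + 0.171·262.2 + 0.212·138.1 = 292.082 kPa

Pbub = 292.082 kPa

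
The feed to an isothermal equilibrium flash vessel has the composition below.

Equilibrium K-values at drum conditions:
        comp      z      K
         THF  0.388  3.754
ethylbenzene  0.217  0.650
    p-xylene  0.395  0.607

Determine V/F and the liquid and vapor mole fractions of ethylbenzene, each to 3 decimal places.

V/F = 0.804, x_ethylbenzene = 0.302, y_ethylbenzene = 0.196

Newton–Raphson from V/F = 0.51:
  V/F = 0.510: g = 0.1578, g' = -0.644 → V/F = 0.755
  V/F = 0.755: g = 0.0230, g' = -0.483 → V/F = 0.803
  V/F = 0.803: g = 0.0004, g' = -0.467 → V/F = 0.804
Converged at V/F = 0.804.
Compositions from xᵢ = zᵢ/(1+V/F(Kᵢ−1)), yᵢ = Kᵢxᵢ:
  THF: x = 0.121, y = 0.453
  ethylbenzene: x = 0.302, y = 0.196
  p-xylene: x = 0.577, y = 0.350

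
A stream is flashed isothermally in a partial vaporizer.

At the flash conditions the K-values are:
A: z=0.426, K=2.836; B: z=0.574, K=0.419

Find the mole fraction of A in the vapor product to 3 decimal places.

Material balance + equilibrium reduce to Σ zᵢ(Kᵢ−1)/(1+ψ(Kᵢ−1)) = 0.
g(0) = ΣzᵢKᵢ − 1 = 0.449 and g(1) = 1 − Σzᵢ/Kᵢ = -0.520, so a root lies in (0, 1).
Binary case is linear: z₁(K₁−1)(1+ψ(K₂−1)) + z₂(K₂−1)(1+ψ(K₁−1)) = 0
⇒ ψ = [z₁(K₁−1)+z₂(K₂−1)] / [−(K₁−1)(K₂−1)] = 0.4486/1.0667 = 0.421
Compositions from xᵢ = zᵢ/(1+ψ(Kᵢ−1)), yᵢ = Kᵢxᵢ:
  A: x = 0.240, y = 0.682
  B: x = 0.760, y = 0.318

y_A = 0.682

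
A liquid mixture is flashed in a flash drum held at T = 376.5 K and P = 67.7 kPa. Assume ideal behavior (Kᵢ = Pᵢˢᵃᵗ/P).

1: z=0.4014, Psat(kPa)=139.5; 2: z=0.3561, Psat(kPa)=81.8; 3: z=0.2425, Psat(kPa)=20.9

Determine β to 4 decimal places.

Raoult's law: Kᵢ = Pᵢˢᵃᵗ/P = Pᵢˢᵃᵗ/67.7.
  K_1 = 139.5/67.7 = 2.060561, K_2 = 81.8/67.7 = 1.208272, K_3 = 20.9/67.7 = 0.308715
Let β = V/F and solve Σ zᵢ(Kᵢ−1)/(1+β(Kᵢ−1)) = 0.
g(0) = ΣzᵢKᵢ − 1 = 0.3322 and g(1) = 1 − Σzᵢ/Kᵢ = -0.2750, so a root lies in (0, 1).
Iterate (Newton) starting at β = 0.31:
  β = 0.3100: g = 0.17669, g' = -0.4571 → β = 0.6966
  β = 0.6966: g = -0.01372, g' = -0.5922 → β = 0.6734
  β = 0.6734: g = -0.00025, g' = -0.5712 → β = 0.6730
Converged at β = 0.6730.

β = 0.6730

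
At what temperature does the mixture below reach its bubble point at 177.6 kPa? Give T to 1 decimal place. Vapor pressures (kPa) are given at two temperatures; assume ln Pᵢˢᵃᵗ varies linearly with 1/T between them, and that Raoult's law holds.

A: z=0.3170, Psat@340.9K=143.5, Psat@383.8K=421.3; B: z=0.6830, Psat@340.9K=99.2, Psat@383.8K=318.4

Bubble-point temperature: ΣzᵢPᵢˢᵃᵗ(T) = P. Interpolate ln Pᵢˢᵃᵗ = aᵢ + bᵢ/T.
  T = 340.9 K: ΣzᵢPᵢˢᵃᵗ = 113.24 kPa
  T = 383.8 K: ΣzᵢPᵢˢᵃᵗ = 351.02 kPa
  T = 362.4 K: ΣzᵢPᵢˢᵃᵗ = 206.39 kPa
  T = 351.6 K: ΣzᵢPᵢˢᵃᵗ = 154.06 kPa
  T = 357.0 K: ΣzᵢPᵢˢᵃᵗ = 178.71 kPa
  T = 354.3 K: ΣzᵢPᵢˢᵃᵗ = 166.02 kPa
Interpolating between 354.3 K and 357.0 K gives T ≈ 356.8 K.

T = 356.8 K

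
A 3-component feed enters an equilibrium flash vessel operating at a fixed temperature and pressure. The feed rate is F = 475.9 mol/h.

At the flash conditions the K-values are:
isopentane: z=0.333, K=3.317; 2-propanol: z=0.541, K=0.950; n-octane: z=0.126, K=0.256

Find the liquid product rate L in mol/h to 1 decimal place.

Iterate (Newton) starting at ψ = 0.5:
  ψ = 0.500: g = 0.1804, g' = -0.562 → ψ = 0.821
  ψ = 0.821: g = -0.0033, g' = -0.674 → ψ = 0.816
Converged at ψ = 0.816.
Then V = ψ·F = 0.8162·475.9 = 388.4 mol/h and L = F − V = 87.5 mol/h.

L = 87.5 mol/h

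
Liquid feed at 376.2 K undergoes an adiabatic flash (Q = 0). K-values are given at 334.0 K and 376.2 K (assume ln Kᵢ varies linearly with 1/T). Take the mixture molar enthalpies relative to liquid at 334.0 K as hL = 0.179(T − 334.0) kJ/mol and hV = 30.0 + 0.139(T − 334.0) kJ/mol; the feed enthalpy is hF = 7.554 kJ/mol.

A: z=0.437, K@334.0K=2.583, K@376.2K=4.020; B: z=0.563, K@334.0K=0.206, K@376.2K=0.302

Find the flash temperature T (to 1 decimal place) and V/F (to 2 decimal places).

T = 338.2 K, V/F = 0.23

Adiabatic flash: solve Rachford–Rice at each trial T, then check hF = ψ·hV(T) + (1−ψ)·hL(T).
  T = 334.0 K: K = (2.583, 0.206), RR gives ψ = 0.195, H_out = 5.842 kJ/mol
  T = 376.2 K: K = (4.020, 0.302), RR gives ψ = 0.440, H_out = 20.001 kJ/mol
  T = 355.1 K: K = (3.265, 0.252), RR gives ψ = 0.336, H_out = 13.570 kJ/mol
  T = 344.6 K: K = (2.916, 0.229), RR gives ψ = 0.273, H_out = 9.966 kJ/mol
  T = 339.3 K: K = (2.747, 0.217), RR gives ψ = 0.236, H_out = 7.980 kJ/mol
  T = 336.6 K: K = (2.663, 0.211), RR gives ψ = 0.216, H_out = 6.912 kJ/mol
  T = 338.0 K: K = (2.706, 0.214), RR gives ψ = 0.226, H_out = 7.471 kJ/mol
Linear interpolation between T = 338.0 (H_out = 7.471) and T = 339.3 (H_out = 7.980) on hF = 7.554 gives T ≈ 338.2 K, at which ψ = 0.23.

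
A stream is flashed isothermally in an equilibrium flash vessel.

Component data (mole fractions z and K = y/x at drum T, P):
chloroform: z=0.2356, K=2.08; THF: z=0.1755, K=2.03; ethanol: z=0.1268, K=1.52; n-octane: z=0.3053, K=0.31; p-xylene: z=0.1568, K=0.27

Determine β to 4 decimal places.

Material balance + equilibrium reduce to Σ zᵢ(Kᵢ−1)/(1+β(Kᵢ−1)) = 0.
g(0) = ΣzᵢKᵢ − 1 = 0.1760 and g(1) = 1 − Σzᵢ/Kᵢ = -0.8487, so a root lies in (0, 1).
Newton iteration, β⁰ = 0.38:
  β = 0.3800: g = -0.07855, g' = -0.6853 → β = 0.2654
  β = 0.2654: g = -0.00218, g' = -0.6537 → β = 0.2621
Converged at β = 0.2620.

β = 0.2620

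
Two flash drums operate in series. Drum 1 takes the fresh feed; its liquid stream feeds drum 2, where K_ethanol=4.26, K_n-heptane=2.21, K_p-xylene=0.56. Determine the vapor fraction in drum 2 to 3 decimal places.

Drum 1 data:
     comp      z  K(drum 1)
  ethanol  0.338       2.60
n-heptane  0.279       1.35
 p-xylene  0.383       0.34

Drum 1:
Newton–Raphson from ψ₁ = 0.5:
  ψ₁ = 0.500: g = 0.0063, g' = -0.663 → ψ₁ = 0.509
Converged at ψ₁ = 0.509.
Drum-1 compositions:
  ethanol: x = 0.186, y = 0.484
  n-heptane: x = 0.237, y = 0.320
  p-xylene: x = 0.577, y = 0.196
Drum-2 feed = drum-1 liquid: z₂ = (0.1862, 0.2368, 0.5770).
Drum 2:
Material balance + equilibrium reduce to Σ zᵢ(Kᵢ−1)/(1+ψ₂(Kᵢ−1)) = 0.
Check two-phase: ΣzᵢKᵢ = 1.640 > 1 and Σzᵢ/Kᵢ = 1.181 > 1, so g(0) = 0.640 > 0 and g(1) = -0.181 < 0.
Newton iteration, ψ₂⁰ = 0.5:
  ψ₂ = 0.500: g = 0.0838, g' = -0.604 → ψ₂ = 0.639
  ψ₂ = 0.639: g = 0.0054, g' = -0.535 → ψ₂ = 0.649
Converged at ψ₂ = 0.649.
  ethanol: x = 0.060, y = 0.255
  n-heptane: x = 0.133, y = 0.293
  p-xylene: x = 0.808, y = 0.452

V/F (drum 2) = 0.649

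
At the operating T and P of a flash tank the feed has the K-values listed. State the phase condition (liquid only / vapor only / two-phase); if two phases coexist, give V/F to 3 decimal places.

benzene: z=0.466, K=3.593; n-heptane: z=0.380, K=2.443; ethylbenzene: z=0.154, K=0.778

vapor only

ΣzᵢKᵢ = 2.722; Σzᵢ/Kᵢ = 0.483.
Since Σzᵢ/Kᵢ < 1 the mixture is above its dew point — single vapor phase.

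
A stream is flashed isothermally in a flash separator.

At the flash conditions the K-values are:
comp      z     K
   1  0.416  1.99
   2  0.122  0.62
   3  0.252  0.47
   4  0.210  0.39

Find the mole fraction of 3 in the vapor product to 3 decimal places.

y_3 = 0.132

Let β = V/F and solve Σ zᵢ(Kᵢ−1)/(1+β(Kᵢ−1)) = 0.
Check two-phase: ΣzᵢKᵢ = 1.104 > 1 and Σzᵢ/Kᵢ = 1.480 > 1, so g(0) = 0.104 > 0 and g(1) = -0.480 < 0.
Newton iteration, β⁰ = 0.35:
  β = 0.350: g = -0.0745, g' = -0.481 → β = 0.195
  β = 0.195: g = 0.0006, g' = -0.496 → β = 0.197
Converged at β = 0.197.
Compositions from xᵢ = zᵢ/(1+β(Kᵢ−1)), yᵢ = Kᵢxᵢ:
  1: x = 0.348, y = 0.693
  2: x = 0.132, y = 0.082
  3: x = 0.281, y = 0.132
  4: x = 0.239, y = 0.093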